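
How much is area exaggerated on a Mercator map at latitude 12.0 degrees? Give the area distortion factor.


area_distortion = 1/cos^2(12.0) = 1.045

1.045


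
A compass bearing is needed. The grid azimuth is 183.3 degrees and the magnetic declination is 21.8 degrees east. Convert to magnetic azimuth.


magnetic azimuth = grid azimuth - declination (east +ve)
mag_az = 183.3 - 21.8 = 161.5 degrees

161.5 degrees


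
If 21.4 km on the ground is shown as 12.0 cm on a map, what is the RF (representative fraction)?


ground = 21.4 km = 2140000 cm; RF denominator = ground / map = 2140000 / 12.0 ≈ 178333; RF = 1:178333

1:178333


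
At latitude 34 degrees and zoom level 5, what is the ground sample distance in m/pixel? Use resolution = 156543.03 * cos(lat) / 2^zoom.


res = 156543.03 * cos(34) / 2^5 = 156543.03 * 0.82903757 / 32 = 4055.63 m/pixel

4055.63 m/pixel


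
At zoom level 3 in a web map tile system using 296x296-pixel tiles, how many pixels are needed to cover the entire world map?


tiles per axis = 2^3 = 8
total tiles = 8^2 = 64
pixels per axis = 8 * 296 = 2368
total pixels = 2368^2 = 5607424

5607424 pixels


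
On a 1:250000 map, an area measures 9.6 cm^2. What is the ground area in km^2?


ground_area = 9.6 * (250000/100)^2 = 60000000.0 m^2 = 60.0 km^2

60.0 km^2


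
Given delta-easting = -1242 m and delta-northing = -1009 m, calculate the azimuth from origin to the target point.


az = atan2(-1242, -1009) = -129.1 deg
adjusted to 0-360: 230.9 degrees

230.9 degrees


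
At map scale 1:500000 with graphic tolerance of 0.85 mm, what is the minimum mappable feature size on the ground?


ground = 0.85 mm * 500000 / 1000 = 425.0 m

425.0 m


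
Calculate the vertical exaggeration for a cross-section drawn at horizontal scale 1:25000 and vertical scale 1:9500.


VE = horizontal_scale / vertical_scale = 25000 / 9500 ≈ 2.6

2.6x


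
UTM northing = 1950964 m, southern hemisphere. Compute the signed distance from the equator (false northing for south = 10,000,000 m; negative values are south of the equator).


For southern: actual = 1950964 - 10000000 = -8049036 m

-8049036 m


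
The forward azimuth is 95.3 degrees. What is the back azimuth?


back azimuth = (95.3 + 180) mod 360 = 275.3 degrees

275.3 degrees


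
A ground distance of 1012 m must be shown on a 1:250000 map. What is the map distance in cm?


map_cm = 1012 * 100 / 250000 = 0.4048 cm ≈ 0.4 cm

0.4 cm


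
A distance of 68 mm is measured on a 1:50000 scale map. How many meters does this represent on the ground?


ground = 68 mm * 50000 / 1000 = 3400.0 m

3400.0 m


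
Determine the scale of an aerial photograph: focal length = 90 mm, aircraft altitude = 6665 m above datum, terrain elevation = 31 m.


scale = f / (H - h) = 90 mm / 6634 m = 90 / 6634000 = 1:73711

1:73711


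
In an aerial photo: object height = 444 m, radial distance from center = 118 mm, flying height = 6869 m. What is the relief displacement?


d = h * r / H = 444 * 118 / 6869 = 7.63 mm

7.63 mm


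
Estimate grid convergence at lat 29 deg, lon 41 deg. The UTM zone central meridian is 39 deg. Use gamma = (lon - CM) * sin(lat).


gamma = (41 - 39) * sin(29) = 2 * 0.48481 = 0.97 degrees

0.97 degrees


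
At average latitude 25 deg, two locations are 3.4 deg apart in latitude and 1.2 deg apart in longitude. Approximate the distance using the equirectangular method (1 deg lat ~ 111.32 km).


dlat_km = 3.4 * 111.32 = 378.488
dlon_km = 1.2 * 111.32 * cos(25) ≈ 121.068
dist = sqrt(378.488^2 + 121.068^2) ≈ 397.4 km

397.4 km


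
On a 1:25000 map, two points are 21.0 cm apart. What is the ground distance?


ground = 21.0 cm * 25000 / 100 = 5250.0 m = 5.25 km

5.25 km


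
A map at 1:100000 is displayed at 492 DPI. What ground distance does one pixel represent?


pixel_cm = 2.54 / 492 ≈ 0.005163 cm
ground = pixel_cm * 100000 / 100 = 2.54 * 100000 / (492 * 100) = 254000 / 49200 ≈ 5.16 m

5.16 m


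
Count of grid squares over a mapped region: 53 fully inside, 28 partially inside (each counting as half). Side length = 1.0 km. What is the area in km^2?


effective squares = 53 + 28 * 0.5 = 67.0
area = 67.0 * 1.0 = 67.0 km^2

67.0 km^2


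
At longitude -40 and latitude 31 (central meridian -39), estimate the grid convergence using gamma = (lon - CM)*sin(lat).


gamma = (-40 - -39) * sin(31) = -1 * 0.515038 = -0.515 degrees

-0.515 degrees


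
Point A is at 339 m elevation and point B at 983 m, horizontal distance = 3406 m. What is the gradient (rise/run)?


gradient = (983 - 339) / 3406 = 644 / 3406 = 0.1891

0.1891


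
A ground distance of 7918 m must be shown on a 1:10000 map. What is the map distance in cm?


map_cm = 7918 * 100 / 10000 = 79.18 cm

79.18 cm


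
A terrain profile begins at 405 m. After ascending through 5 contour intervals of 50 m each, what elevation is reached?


elevation = 405 + 5 * 50 = 655 m

655 m


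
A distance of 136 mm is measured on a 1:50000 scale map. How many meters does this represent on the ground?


ground = 136 mm * 50000 / 1000 = 6800.0 m

6800.0 m


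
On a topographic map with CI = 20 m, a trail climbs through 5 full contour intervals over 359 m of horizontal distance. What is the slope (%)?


elevation change = 5 * 20 = 100 m
slope = 100 / 359 * 100 = 27.9%

27.9%


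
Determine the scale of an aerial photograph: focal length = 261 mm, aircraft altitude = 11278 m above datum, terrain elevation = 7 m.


scale = f / (H - h) = 261 mm / 11271 m = 261 / 11271000 = 1:43184

1:43184


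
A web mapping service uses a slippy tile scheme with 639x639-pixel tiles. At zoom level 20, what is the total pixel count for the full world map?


tiles per axis = 2^20 = 1048576
total tiles = 1048576^2 = 1099511627776
pixels per axis = 1048576 * 639 = 670040064
total pixels = 670040064^2 = 448953687365124096

448953687365124096 pixels


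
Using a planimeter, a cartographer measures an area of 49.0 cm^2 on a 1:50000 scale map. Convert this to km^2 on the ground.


ground_area = 49.0 * (50000/100)^2 = 12250000.0 m^2 = 12.25 km^2

12.25 km^2


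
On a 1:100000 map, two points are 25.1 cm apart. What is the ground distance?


ground = 25.1 cm * 100000 / 100 = 25100.0 m = 25.1 km

25.1 km


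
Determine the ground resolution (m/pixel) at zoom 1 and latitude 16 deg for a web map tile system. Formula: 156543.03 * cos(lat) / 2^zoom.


res = 156543.03 * cos(16) / 2^1 = 156543.03 * 0.9612617 / 2 = 75239.41 m/pixel

75239.41 m/pixel


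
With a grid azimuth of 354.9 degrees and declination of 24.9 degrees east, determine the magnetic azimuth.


magnetic azimuth = grid azimuth - declination (east +ve)
mag_az = 354.9 - 24.9 = 330.0 degrees

330.0 degrees


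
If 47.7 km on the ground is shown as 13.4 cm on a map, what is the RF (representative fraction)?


ground = 47.7 km = 4770000 cm; RF denominator = ground / map = 4770000 / 13.4 ≈ 355970; RF = 1:355970

1:355970


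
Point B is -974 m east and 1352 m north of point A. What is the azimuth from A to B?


az = atan2(-974, 1352) = -35.8 deg
adjusted to 0-360: 324.2 degrees

324.2 degrees


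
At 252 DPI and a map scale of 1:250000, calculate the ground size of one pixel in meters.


pixel_cm = 2.54 / 252 ≈ 0.010079 cm
ground = pixel_cm * 250000 / 100 = 2.54 * 250000 / (252 * 100) = 635000 / 25200 ≈ 25.2 m

25.2 m


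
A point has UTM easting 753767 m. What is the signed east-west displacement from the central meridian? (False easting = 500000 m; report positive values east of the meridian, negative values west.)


displacement = 753767 - 500000 = 253767 m

253767 m


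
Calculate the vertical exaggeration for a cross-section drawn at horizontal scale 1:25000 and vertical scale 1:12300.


VE = horizontal_scale / vertical_scale = 25000 / 12300 ≈ 2.0

2.0x


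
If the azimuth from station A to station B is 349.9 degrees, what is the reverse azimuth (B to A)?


back azimuth = (349.9 + 180) mod 360 = 169.9 degrees

169.9 degrees


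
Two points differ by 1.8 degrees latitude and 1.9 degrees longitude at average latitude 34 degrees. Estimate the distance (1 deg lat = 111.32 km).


dlat_km = 1.8 * 111.32 = 200.376
dlon_km = 1.9 * 111.32 * cos(34) ≈ 175.348
dist = sqrt(200.376^2 + 175.348^2) ≈ 266.3 km

266.3 km


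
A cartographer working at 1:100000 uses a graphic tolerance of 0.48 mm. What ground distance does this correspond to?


ground = 0.48 mm * 100000 / 1000 = 48.0 m

48.0 m


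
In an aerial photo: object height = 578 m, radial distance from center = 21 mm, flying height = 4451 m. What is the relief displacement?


d = h * r / H = 578 * 21 / 4451 = 2.73 mm

2.73 mm


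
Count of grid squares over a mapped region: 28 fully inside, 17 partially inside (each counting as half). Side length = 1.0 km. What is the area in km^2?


effective squares = 28 + 17 * 0.5 = 36.5
area = 36.5 * 1.0 = 36.5 km^2

36.5 km^2


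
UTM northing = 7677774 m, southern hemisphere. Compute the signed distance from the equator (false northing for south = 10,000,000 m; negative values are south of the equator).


For southern: actual = 7677774 - 10000000 = -2322226 m

-2322226 m


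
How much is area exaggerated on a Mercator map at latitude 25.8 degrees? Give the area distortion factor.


area_distortion = 1/cos^2(25.8) = 1.234

1.234


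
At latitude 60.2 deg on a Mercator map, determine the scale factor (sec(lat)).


SF = 1 / cos(60.2) = 1 / 0.496974 = 2.012

2.012


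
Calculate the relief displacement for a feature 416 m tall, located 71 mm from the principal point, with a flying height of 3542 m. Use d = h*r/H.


d = h * r / H = 416 * 71 / 3542 = 8.34 mm

8.34 mm


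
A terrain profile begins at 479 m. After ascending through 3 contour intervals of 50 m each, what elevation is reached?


elevation = 479 + 3 * 50 = 629 m

629 m


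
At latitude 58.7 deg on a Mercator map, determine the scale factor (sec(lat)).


SF = 1 / cos(58.7) = 1 / 0.519519 = 1.925

1.925


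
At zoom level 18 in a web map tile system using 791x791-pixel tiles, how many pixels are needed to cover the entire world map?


tiles per axis = 2^18 = 262144
total tiles = 262144^2 = 68719476736
pixels per axis = 262144 * 791 = 207355904
total pixels = 207355904^2 = 42996470923657216

42996470923657216 pixels


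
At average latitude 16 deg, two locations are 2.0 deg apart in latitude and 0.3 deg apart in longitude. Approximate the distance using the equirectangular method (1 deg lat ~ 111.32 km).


dlat_km = 2.0 * 111.32 = 222.64
dlon_km = 0.3 * 111.32 * cos(16) ≈ 32.102
dist = sqrt(222.64^2 + 32.102^2) ≈ 224.9 km

224.9 km


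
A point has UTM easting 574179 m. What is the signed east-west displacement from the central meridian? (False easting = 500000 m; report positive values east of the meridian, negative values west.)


displacement = 574179 - 500000 = 74179 m

74179 m


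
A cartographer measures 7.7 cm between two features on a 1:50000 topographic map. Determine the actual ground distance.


ground = 7.7 cm * 50000 / 100 = 3850.0 m = 3.85 km

3.85 km


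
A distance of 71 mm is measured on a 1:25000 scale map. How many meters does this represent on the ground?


ground = 71 mm * 25000 / 1000 = 1775.0 m

1775.0 m


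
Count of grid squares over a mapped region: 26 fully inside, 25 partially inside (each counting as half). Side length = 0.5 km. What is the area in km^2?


effective squares = 26 + 25 * 0.5 = 38.5
area = 38.5 * 0.25 = 9.625 km^2

9.625 km^2


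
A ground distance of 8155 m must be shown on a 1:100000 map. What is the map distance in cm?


map_cm = 8155 * 100 / 100000 = 8.155 cm ≈ 8.16 cm

8.16 cm


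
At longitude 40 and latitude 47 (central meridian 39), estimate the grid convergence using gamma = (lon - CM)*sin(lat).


gamma = (40 - 39) * sin(47) = 1 * 0.731354 = 0.731 degrees

0.731 degrees


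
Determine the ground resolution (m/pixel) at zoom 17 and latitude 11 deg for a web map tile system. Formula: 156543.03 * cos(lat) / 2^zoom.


res = 156543.03 * cos(11) / 2^17 = 156543.03 * 0.98162718 / 131072 = 1.17 m/pixel

1.17 m/pixel


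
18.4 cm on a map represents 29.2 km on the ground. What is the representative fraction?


ground = 29.2 km = 2920000 cm; RF denominator = ground / map = 2920000 / 18.4 ≈ 158696; RF = 1:158696

1:158696


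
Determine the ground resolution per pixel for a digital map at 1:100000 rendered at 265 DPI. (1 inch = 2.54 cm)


pixel_cm = 2.54 / 265 ≈ 0.009585 cm
ground = pixel_cm * 100000 / 100 = 2.54 * 100000 / (265 * 100) = 254000 / 26500 ≈ 9.58 m

9.58 m


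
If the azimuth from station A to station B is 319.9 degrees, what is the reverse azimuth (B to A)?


back azimuth = (319.9 + 180) mod 360 = 139.9 degrees

139.9 degrees


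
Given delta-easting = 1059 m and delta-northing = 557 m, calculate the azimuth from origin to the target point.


az = atan2(1059, 557) = 62.3 deg
adjusted to 0-360: 62.3 degrees

62.3 degrees


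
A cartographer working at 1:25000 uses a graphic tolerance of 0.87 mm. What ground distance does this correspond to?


ground = 0.87 mm * 25000 / 1000 = 21.75 m

21.75 m


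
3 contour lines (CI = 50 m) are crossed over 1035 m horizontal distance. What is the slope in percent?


elevation change = 3 * 50 = 150 m
slope = 150 / 1035 * 100 = 14.5%

14.5%


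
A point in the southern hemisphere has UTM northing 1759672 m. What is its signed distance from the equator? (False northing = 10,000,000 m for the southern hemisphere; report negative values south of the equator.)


For southern: actual = 1759672 - 10000000 = -8240328 m

-8240328 m


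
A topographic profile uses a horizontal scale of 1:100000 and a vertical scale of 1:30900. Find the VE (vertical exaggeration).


VE = horizontal_scale / vertical_scale = 100000 / 30900 ≈ 3.2

3.2x


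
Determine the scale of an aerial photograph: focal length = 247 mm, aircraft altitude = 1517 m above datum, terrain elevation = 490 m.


scale = f / (H - h) = 247 mm / 1027 m = 247 / 1027000 = 1:4158

1:4158


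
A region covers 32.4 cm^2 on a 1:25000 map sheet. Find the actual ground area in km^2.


ground_area = 32.4 * (25000/100)^2 = 2025000.0 m^2 = 2.025 km^2

2.025 km^2


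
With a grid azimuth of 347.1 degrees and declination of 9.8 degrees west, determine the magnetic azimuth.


magnetic azimuth = grid azimuth - declination (east +ve)
mag_az = 347.1 - -9.8 = 356.9 degrees

356.9 degrees


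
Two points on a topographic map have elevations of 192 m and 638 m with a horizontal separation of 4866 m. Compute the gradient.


gradient = (638 - 192) / 4866 = 446 / 4866 = 0.0917

0.0917


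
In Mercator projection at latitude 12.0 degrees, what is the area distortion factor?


area_distortion = 1/cos^2(12.0) = 1.045

1.045


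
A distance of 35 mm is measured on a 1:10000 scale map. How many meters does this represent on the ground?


ground = 35 mm * 10000 / 1000 = 350.0 m

350.0 m


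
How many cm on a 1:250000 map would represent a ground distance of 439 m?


map_cm = 439 * 100 / 250000 = 0.1756 cm ≈ 0.18 cm

0.18 cm


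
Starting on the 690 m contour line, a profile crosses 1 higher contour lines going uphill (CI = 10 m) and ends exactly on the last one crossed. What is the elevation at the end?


elevation = 690 + 1 * 10 = 700 m

700 m


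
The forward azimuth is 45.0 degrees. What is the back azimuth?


back azimuth = (45.0 + 180) mod 360 = 225.0 degrees

225.0 degrees


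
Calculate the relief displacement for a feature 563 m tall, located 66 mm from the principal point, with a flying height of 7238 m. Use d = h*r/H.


d = h * r / H = 563 * 66 / 7238 = 5.13 mm

5.13 mm


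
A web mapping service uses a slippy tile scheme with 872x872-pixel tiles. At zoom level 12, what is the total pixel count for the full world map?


tiles per axis = 2^12 = 4096
total tiles = 4096^2 = 16777216
pixels per axis = 4096 * 872 = 3571712
total pixels = 3571712^2 = 12757126610944

12757126610944 pixels


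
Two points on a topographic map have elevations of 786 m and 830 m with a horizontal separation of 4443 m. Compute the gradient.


gradient = (830 - 786) / 4443 = 44 / 4443 = 0.0099

0.0099


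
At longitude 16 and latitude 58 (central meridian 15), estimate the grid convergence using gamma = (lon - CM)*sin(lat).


gamma = (16 - 15) * sin(58) = 1 * 0.848048 = 0.848 degrees

0.848 degrees


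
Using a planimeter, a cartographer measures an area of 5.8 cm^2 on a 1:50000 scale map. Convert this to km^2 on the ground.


ground_area = 5.8 * (50000/100)^2 = 1450000.0 m^2 = 1.45 km^2

1.45 km^2


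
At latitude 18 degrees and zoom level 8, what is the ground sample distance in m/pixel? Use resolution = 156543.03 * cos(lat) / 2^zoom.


res = 156543.03 * cos(18) / 2^8 = 156543.03 * 0.95105652 / 256 = 581.57 m/pixel

581.57 m/pixel


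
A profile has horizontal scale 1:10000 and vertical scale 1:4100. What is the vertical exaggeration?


VE = horizontal_scale / vertical_scale = 10000 / 4100 ≈ 2.4

2.4x


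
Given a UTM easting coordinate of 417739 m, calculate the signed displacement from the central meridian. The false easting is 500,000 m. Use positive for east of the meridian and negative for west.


displacement = 417739 - 500000 = -82261 m

-82261 m


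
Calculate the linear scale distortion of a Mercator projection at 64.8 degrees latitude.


SF = 1 / cos(64.8) = 1 / 0.425779 = 2.349

2.349


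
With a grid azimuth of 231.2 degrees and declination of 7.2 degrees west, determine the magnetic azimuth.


magnetic azimuth = grid azimuth - declination (east +ve)
mag_az = 231.2 - -7.2 = 238.4 degrees

238.4 degrees


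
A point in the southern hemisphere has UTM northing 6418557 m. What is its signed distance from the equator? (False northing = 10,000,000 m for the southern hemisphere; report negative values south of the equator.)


For southern: actual = 6418557 - 10000000 = -3581443 m

-3581443 m


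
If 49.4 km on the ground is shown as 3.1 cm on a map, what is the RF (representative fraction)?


ground = 49.4 km = 4940000 cm; RF denominator = ground / map = 4940000 / 3.1 ≈ 1593548; RF = 1:1593548

1:1593548


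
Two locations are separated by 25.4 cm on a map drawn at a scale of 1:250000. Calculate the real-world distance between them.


ground = 25.4 cm * 250000 / 100 = 63500.0 m = 63.5 km

63.5 km


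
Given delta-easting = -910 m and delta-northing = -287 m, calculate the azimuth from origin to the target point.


az = atan2(-910, -287) = -107.5 deg
adjusted to 0-360: 252.5 degrees

252.5 degrees


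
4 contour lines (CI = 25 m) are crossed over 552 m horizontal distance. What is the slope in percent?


elevation change = 4 * 25 = 100 m
slope = 100 / 552 * 100 = 18.1%

18.1%


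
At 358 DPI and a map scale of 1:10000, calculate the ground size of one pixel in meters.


pixel_cm = 2.54 / 358 ≈ 0.007095 cm
ground = pixel_cm * 10000 / 100 = 2.54 * 10000 / (358 * 100) = 25400 / 35800 ≈ 0.71 m

0.71 m


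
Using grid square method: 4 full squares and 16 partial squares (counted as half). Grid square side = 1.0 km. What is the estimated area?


effective squares = 4 + 16 * 0.5 = 12.0
area = 12.0 * 1.0 = 12.0 km^2

12.0 km^2


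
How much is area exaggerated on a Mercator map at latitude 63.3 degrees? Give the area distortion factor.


area_distortion = 1/cos^2(63.3) = 4.953

4.953


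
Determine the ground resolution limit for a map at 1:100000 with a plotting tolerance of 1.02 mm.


ground = 1.02 mm * 100000 / 1000 = 102.0 m

102.0 m


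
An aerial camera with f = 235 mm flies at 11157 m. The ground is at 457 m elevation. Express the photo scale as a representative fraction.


scale = f / (H - h) = 235 mm / 10700 m = 235 / 10700000 = 1:45532

1:45532


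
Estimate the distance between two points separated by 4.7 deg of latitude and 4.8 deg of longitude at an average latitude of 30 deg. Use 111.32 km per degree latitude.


dlat_km = 4.7 * 111.32 = 523.204
dlon_km = 4.8 * 111.32 * cos(30) ≈ 462.749
dist = sqrt(523.204^2 + 462.749^2) ≈ 698.5 km

698.5 km


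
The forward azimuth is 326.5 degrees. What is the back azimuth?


back azimuth = (326.5 + 180) mod 360 = 146.5 degrees

146.5 degrees


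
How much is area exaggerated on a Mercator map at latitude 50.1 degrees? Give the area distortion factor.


area_distortion = 1/cos^2(50.1) = 2.43

2.43


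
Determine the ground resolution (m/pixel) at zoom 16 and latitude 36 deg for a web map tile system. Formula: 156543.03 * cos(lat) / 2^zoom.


res = 156543.03 * cos(36) / 2^16 = 156543.03 * 0.80901699 / 65536 = 1.93 m/pixel

1.93 m/pixel


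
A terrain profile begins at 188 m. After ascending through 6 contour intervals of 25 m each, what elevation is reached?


elevation = 188 + 6 * 25 = 338 m

338 m


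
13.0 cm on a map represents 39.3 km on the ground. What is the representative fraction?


ground = 39.3 km = 3930000 cm; RF denominator = ground / map = 3930000 / 13.0 ≈ 302308; RF = 1:302308

1:302308


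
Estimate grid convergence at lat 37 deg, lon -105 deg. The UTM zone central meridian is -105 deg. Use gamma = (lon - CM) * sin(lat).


gamma = (-105 - -105) * sin(37) = 0 * 0.601815 = 0.0 degrees

0.0 degrees


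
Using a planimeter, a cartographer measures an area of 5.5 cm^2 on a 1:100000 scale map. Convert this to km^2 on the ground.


ground_area = 5.5 * (100000/100)^2 = 5500000.0 m^2 = 5.5 km^2

5.5 km^2


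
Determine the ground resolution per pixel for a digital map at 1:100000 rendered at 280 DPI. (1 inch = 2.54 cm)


pixel_cm = 2.54 / 280 ≈ 0.009071 cm
ground = pixel_cm * 100000 / 100 = 2.54 * 100000 / (280 * 100) = 254000 / 28000 ≈ 9.07 m

9.07 m


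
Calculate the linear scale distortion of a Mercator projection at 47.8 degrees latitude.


SF = 1 / cos(47.8) = 1 / 0.671721 = 1.489

1.489


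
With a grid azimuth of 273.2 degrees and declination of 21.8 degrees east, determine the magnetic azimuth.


magnetic azimuth = grid azimuth - declination (east +ve)
mag_az = 273.2 - 21.8 = 251.4 degrees

251.4 degrees


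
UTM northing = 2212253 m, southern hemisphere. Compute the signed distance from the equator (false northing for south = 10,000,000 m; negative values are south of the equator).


For southern: actual = 2212253 - 10000000 = -7787747 m

-7787747 m


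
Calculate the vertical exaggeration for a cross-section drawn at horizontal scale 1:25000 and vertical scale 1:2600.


VE = horizontal_scale / vertical_scale = 25000 / 2600 ≈ 9.6

9.6x


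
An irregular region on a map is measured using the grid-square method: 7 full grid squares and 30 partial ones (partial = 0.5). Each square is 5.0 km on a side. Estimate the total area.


effective squares = 7 + 30 * 0.5 = 22.0
area = 22.0 * 25.0 = 550.0 km^2

550.0 km^2


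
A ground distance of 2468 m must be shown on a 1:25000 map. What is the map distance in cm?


map_cm = 2468 * 100 / 25000 = 9.872 cm ≈ 9.87 cm

9.87 cm


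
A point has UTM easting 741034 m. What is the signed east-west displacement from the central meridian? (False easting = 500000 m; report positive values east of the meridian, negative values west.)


displacement = 741034 - 500000 = 241034 m

241034 m


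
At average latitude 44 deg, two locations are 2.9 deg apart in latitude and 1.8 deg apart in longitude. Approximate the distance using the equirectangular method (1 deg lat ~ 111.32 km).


dlat_km = 2.9 * 111.32 = 322.828
dlon_km = 1.8 * 111.32 * cos(44) ≈ 144.138
dist = sqrt(322.828^2 + 144.138^2) ≈ 353.5 km

353.5 km


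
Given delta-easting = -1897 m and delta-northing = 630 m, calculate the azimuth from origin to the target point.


az = atan2(-1897, 630) = -71.6 deg
adjusted to 0-360: 288.4 degrees

288.4 degrees


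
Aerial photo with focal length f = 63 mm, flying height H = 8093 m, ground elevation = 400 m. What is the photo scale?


scale = f / (H - h) = 63 mm / 7693 m = 63 / 7693000 = 1:122111

1:122111


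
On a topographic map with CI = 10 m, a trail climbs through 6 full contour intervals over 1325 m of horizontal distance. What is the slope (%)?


elevation change = 6 * 10 = 60 m
slope = 60 / 1325 * 100 = 4.5%

4.5%


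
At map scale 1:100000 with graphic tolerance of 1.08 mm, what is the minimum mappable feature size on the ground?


ground = 1.08 mm * 100000 / 1000 = 108.0 m

108.0 m


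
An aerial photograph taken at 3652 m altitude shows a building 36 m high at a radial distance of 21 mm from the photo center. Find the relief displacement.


d = h * r / H = 36 * 21 / 3652 = 0.21 mm

0.21 mm


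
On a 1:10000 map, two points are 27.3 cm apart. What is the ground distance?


ground = 27.3 cm * 10000 / 100 = 2730.0 m = 2.73 km

2.73 km


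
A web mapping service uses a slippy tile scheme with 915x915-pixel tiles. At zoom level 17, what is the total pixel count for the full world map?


tiles per axis = 2^17 = 131072
total tiles = 131072^2 = 17179869184
pixels per axis = 131072 * 915 = 119930880
total pixels = 119930880^2 = 14383415977574400

14383415977574400 pixels


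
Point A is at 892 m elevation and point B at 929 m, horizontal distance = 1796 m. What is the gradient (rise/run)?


gradient = (929 - 892) / 1796 = 37 / 1796 = 0.0206

0.0206


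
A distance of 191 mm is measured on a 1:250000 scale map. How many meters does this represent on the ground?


ground = 191 mm * 250000 / 1000 = 47750.0 m

47750.0 m


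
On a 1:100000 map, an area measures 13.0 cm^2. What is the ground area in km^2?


ground_area = 13.0 * (100000/100)^2 = 13000000.0 m^2 = 13.0 km^2

13.0 km^2


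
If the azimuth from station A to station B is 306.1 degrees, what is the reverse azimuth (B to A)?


back azimuth = (306.1 + 180) mod 360 = 126.1 degrees

126.1 degrees


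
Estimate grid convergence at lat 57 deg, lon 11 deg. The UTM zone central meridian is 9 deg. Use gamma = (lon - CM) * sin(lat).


gamma = (11 - 9) * sin(57) = 2 * 0.838671 = 1.677 degrees

1.677 degrees


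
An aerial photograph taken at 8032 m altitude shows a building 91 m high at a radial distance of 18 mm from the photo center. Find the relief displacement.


d = h * r / H = 91 * 18 / 8032 = 0.2 mm

0.2 mm


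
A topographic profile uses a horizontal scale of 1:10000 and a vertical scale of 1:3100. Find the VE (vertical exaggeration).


VE = horizontal_scale / vertical_scale = 10000 / 3100 ≈ 3.2

3.2x


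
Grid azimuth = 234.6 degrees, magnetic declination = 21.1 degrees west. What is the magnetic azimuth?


magnetic azimuth = grid azimuth - declination (east +ve)
mag_az = 234.6 - -21.1 = 255.7 degrees

255.7 degrees


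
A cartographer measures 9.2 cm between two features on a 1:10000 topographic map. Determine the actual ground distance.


ground = 9.2 cm * 10000 / 100 = 920.0 m

920.0 m


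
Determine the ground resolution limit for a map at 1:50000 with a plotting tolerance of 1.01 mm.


ground = 1.01 mm * 50000 / 1000 = 50.5 m

50.5 m


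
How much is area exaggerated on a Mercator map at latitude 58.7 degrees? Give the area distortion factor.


area_distortion = 1/cos^2(58.7) = 3.705

3.705


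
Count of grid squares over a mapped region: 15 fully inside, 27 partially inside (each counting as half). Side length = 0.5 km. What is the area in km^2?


effective squares = 15 + 27 * 0.5 = 28.5
area = 28.5 * 0.25 = 7.125 km^2

7.125 km^2


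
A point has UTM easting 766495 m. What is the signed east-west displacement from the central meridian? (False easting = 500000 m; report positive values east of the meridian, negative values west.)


displacement = 766495 - 500000 = 266495 m

266495 m


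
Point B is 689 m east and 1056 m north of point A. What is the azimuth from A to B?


az = atan2(689, 1056) = 33.1 deg
adjusted to 0-360: 33.1 degrees

33.1 degrees


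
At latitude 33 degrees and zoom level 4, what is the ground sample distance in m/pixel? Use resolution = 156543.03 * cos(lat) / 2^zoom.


res = 156543.03 * cos(33) / 2^4 = 156543.03 * 0.83867057 / 16 = 8205.5 m/pixel

8205.5 m/pixel


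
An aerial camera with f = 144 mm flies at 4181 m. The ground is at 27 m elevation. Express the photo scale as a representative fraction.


scale = f / (H - h) = 144 mm / 4154 m = 144 / 4154000 = 1:28847

1:28847


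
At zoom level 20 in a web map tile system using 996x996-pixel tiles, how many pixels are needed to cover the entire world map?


tiles per axis = 2^20 = 1048576
total tiles = 1048576^2 = 1099511627776
pixels per axis = 1048576 * 996 = 1044381696
total pixels = 1044381696^2 = 1090733126939836416

1090733126939836416 pixels


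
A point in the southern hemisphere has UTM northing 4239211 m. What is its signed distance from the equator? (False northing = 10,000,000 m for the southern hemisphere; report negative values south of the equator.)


For southern: actual = 4239211 - 10000000 = -5760789 m

-5760789 m


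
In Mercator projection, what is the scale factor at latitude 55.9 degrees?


SF = 1 / cos(55.9) = 1 / 0.560639 = 1.784

1.784


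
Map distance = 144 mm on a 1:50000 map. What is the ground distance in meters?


ground = 144 mm * 50000 / 1000 = 7200.0 m

7200.0 m


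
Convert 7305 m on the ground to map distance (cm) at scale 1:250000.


map_cm = 7305 * 100 / 250000 = 2.922 cm ≈ 2.92 cm

2.92 cm


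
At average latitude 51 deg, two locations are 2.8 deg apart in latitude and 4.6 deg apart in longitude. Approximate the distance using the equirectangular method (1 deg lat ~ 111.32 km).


dlat_km = 2.8 * 111.32 = 311.696
dlon_km = 4.6 * 111.32 * cos(51) ≈ 322.257
dist = sqrt(311.696^2 + 322.257^2) ≈ 448.3 km

448.3 km


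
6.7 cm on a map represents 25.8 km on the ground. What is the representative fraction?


ground = 25.8 km = 2580000 cm; RF denominator = ground / map = 2580000 / 6.7 ≈ 385075; RF = 1:385075

1:385075


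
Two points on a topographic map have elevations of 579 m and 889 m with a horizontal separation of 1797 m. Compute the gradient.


gradient = (889 - 579) / 1797 = 310 / 1797 = 0.1725

0.1725


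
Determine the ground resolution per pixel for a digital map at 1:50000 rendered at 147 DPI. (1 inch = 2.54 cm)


pixel_cm = 2.54 / 147 ≈ 0.017279 cm
ground = pixel_cm * 50000 / 100 = 2.54 * 50000 / (147 * 100) = 127000 / 14700 ≈ 8.64 m

8.64 m


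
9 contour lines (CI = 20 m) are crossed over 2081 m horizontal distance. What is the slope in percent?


elevation change = 9 * 20 = 180 m
slope = 180 / 2081 * 100 = 8.6%

8.6%


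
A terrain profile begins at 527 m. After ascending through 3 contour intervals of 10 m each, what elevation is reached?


elevation = 527 + 3 * 10 = 557 m

557 m


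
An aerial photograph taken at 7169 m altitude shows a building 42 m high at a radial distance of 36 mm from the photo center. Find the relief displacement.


d = h * r / H = 42 * 36 / 7169 = 0.21 mm

0.21 mm


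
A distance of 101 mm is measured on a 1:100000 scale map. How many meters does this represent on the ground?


ground = 101 mm * 100000 / 1000 = 10100.0 m

10100.0 m


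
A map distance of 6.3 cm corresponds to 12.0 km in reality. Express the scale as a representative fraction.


ground = 12.0 km = 1200000 cm; RF denominator = ground / map = 1200000 / 6.3 ≈ 190476; RF = 1:190476

1:190476


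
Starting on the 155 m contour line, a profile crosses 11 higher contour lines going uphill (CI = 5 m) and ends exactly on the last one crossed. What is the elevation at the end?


elevation = 155 + 11 * 5 = 210 m

210 m


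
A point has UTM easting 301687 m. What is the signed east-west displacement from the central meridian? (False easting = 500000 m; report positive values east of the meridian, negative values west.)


displacement = 301687 - 500000 = -198313 m

-198313 m


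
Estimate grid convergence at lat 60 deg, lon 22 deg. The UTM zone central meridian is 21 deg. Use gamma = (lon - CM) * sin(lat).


gamma = (22 - 21) * sin(60) = 1 * 0.866025 = 0.866 degrees

0.866 degrees


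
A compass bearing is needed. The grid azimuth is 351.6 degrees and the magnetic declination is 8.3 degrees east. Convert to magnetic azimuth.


magnetic azimuth = grid azimuth - declination (east +ve)
mag_az = 351.6 - 8.3 = 343.3 degrees

343.3 degrees


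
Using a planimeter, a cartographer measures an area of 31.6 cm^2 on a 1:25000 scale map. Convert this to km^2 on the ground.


ground_area = 31.6 * (25000/100)^2 = 1975000.0 m^2 = 1.975 km^2

1.975 km^2


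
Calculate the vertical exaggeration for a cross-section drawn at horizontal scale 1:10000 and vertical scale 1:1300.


VE = horizontal_scale / vertical_scale = 10000 / 1300 ≈ 7.7

7.7x


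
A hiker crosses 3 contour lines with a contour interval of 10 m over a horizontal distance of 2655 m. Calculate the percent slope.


elevation change = 3 * 10 = 30 m
slope = 30 / 2655 * 100 = 1.1%

1.1%


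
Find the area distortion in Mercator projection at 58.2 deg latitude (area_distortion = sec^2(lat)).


area_distortion = 1/cos^2(58.2) = 3.601

3.601


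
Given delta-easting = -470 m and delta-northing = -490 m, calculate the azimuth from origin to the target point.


az = atan2(-470, -490) = -136.2 deg
adjusted to 0-360: 223.8 degrees

223.8 degrees


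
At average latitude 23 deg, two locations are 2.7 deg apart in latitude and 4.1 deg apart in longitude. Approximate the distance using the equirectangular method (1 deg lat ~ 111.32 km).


dlat_km = 2.7 * 111.32 = 300.564
dlon_km = 4.1 * 111.32 * cos(23) ≈ 420.129
dist = sqrt(300.564^2 + 420.129^2) ≈ 516.6 km

516.6 km


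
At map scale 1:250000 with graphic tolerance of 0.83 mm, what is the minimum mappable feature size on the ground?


ground = 0.83 mm * 250000 / 1000 = 207.5 m

207.5 m


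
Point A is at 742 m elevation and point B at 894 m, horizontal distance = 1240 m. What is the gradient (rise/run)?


gradient = (894 - 742) / 1240 = 152 / 1240 = 0.1226

0.1226


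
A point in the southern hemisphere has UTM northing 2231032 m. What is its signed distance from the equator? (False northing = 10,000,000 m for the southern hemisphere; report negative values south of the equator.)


For southern: actual = 2231032 - 10000000 = -7768968 m

-7768968 m


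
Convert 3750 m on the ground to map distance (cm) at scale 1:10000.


map_cm = 3750 * 100 / 10000 = 37.5 cm

37.5 cm


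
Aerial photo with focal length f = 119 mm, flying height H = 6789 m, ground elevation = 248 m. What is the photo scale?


scale = f / (H - h) = 119 mm / 6541 m = 119 / 6541000 = 1:54966

1:54966


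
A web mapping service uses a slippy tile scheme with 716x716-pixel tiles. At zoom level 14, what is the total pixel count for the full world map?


tiles per axis = 2^14 = 16384
total tiles = 16384^2 = 268435456
pixels per axis = 16384 * 716 = 11730944
total pixels = 11730944^2 = 137615047131136

137615047131136 pixels


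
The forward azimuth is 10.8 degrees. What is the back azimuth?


back azimuth = (10.8 + 180) mod 360 = 190.8 degrees

190.8 degrees


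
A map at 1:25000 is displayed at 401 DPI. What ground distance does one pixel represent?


pixel_cm = 2.54 / 401 ≈ 0.006334 cm
ground = pixel_cm * 25000 / 100 = 2.54 * 25000 / (401 * 100) = 63500 / 40100 ≈ 1.58 m

1.58 m


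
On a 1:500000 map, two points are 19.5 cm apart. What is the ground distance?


ground = 19.5 cm * 500000 / 100 = 97500.0 m = 97.5 km

97.5 km


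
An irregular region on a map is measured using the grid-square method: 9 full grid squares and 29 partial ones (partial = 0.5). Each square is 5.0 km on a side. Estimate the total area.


effective squares = 9 + 29 * 0.5 = 23.5
area = 23.5 * 25.0 = 587.5 km^2

587.5 km^2


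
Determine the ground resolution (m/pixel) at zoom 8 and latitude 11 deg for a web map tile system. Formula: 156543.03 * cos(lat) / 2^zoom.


res = 156543.03 * cos(11) / 2^8 = 156543.03 * 0.98162718 / 256 = 600.26 m/pixel

600.26 m/pixel


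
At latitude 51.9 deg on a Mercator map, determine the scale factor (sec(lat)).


SF = 1 / cos(51.9) = 1 / 0.617036 = 1.621

1.621


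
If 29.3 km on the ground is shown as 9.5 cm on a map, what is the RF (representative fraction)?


ground = 29.3 km = 2930000 cm; RF denominator = ground / map = 2930000 / 9.5 ≈ 308421; RF = 1:308421

1:308421


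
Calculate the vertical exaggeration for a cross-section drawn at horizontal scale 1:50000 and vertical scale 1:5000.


VE = horizontal_scale / vertical_scale = 50000 / 5000 = 10.0

10.0x


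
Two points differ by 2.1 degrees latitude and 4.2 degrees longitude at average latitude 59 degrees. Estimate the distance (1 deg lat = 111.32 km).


dlat_km = 2.1 * 111.32 = 233.772
dlon_km = 4.2 * 111.32 * cos(59) ≈ 240.803
dist = sqrt(233.772^2 + 240.803^2) ≈ 335.6 km

335.6 km


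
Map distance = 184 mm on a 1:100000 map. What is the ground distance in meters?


ground = 184 mm * 100000 / 1000 = 18400.0 m

18400.0 m


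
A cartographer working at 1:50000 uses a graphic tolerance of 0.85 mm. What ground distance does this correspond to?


ground = 0.85 mm * 50000 / 1000 = 42.5 m

42.5 m


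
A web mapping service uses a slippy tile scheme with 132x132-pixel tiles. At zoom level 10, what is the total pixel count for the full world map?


tiles per axis = 2^10 = 1024
total tiles = 1024^2 = 1048576
pixels per axis = 1024 * 132 = 135168
total pixels = 135168^2 = 18270388224

18270388224 pixels


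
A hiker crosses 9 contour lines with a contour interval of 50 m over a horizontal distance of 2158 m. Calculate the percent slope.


elevation change = 9 * 50 = 450 m
slope = 450 / 2158 * 100 = 20.9%

20.9%


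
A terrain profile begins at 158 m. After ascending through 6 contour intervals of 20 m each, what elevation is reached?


elevation = 158 + 6 * 20 = 278 m

278 m


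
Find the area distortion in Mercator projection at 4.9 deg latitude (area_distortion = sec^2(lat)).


area_distortion = 1/cos^2(4.9) = 1.007

1.007


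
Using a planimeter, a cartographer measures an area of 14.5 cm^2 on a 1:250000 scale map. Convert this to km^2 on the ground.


ground_area = 14.5 * (250000/100)^2 = 90625000.0 m^2 = 90.625 km^2

90.625 km^2


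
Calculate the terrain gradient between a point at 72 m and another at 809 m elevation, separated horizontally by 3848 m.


gradient = (809 - 72) / 3848 = 737 / 3848 = 0.1915

0.1915


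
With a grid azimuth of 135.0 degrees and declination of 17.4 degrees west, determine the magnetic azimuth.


magnetic azimuth = grid azimuth - declination (east +ve)
mag_az = 135.0 - -17.4 = 152.4 degrees

152.4 degrees


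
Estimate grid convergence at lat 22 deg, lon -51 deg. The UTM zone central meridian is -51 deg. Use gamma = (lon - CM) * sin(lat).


gamma = (-51 - -51) * sin(22) = 0 * 0.374607 = 0.0 degrees

0.0 degrees


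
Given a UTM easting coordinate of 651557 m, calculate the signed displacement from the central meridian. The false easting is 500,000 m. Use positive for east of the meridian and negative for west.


displacement = 651557 - 500000 = 151557 m

151557 m


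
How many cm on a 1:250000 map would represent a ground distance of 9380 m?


map_cm = 9380 * 100 / 250000 = 3.752 cm ≈ 3.75 cm

3.75 cm
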